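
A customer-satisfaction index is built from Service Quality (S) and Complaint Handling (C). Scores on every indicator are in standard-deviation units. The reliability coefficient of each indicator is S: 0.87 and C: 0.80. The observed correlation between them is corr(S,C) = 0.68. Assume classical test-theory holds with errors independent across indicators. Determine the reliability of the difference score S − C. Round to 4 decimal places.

Var(S−C) = 1 + 1 − 2·0.68 = 2 − 1.36 = 0.64.
With uncorrelated errors the cross-covariances are all true-score covariance, so they carry over unchanged; only the diagonal terms shrink to ρᵢσᵢ².
True-score variance = [0.87 + 0.80] − 1.36 = 1.67 − 1.36 = 0.31.
Reliability = 0.31 / 0.64 = 0.4844.

0.4844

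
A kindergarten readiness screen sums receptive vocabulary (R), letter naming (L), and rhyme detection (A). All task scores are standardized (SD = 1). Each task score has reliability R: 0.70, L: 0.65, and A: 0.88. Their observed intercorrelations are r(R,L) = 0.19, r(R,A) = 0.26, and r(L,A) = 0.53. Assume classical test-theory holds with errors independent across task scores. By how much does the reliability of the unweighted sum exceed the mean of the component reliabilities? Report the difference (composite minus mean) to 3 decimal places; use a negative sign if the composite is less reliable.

Var(sum) = 3 + 1.96 = 4.96; true-score variance = 2.23 + 1.96 = 4.19; composite reliability = 0.8448.
Mean component reliability = 0.7433.
Difference = 0.8448 − 0.7433 = 0.101.

0.101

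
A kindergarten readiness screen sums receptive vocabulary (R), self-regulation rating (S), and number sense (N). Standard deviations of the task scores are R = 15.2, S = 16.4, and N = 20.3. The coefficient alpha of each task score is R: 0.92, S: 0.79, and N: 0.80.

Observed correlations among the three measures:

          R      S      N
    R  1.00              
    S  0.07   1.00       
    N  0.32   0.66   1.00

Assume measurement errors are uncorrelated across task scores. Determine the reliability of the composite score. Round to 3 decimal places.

0.901

Var(R+S+N) = 15.2² + 16.4² + 20.3² + 2·[15.2·16.4·0.07 + 15.2·20.3·0.32 + 16.4·20.3·0.66] = 912.09 + 671.832 = 1583.92.
With uncorrelated errors the cross-covariances are all true-score covariance, so they carry over unchanged; only the diagonal terms shrink to ρᵢσᵢ².
True-score variance = [15.2²·0.92 + 16.4²·0.79 + 20.3²·0.80] + 671.832 = 754.707 + 671.832 = 1426.54.
Reliability = 1426.54 / 1583.92 = 0.901.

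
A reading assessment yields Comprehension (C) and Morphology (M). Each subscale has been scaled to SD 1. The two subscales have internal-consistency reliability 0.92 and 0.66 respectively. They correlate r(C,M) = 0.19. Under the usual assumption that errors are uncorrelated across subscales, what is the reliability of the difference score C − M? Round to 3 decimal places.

Var(C−M) = 1 + 1 − 2·0.19 = 2 − 0.38 = 1.62.
Because errors are independent across components, Cov(Tᵢ,Tⱼ) = Cov(Xᵢ,Xⱼ); the off-diagonal part of the true-score variance is the same as above.
True-score variance = [0.92 + 0.66] − 0.38 = 1.58 − 0.38 = 1.2.
Reliability = 1.2 / 1.62 = 0.741.

0.741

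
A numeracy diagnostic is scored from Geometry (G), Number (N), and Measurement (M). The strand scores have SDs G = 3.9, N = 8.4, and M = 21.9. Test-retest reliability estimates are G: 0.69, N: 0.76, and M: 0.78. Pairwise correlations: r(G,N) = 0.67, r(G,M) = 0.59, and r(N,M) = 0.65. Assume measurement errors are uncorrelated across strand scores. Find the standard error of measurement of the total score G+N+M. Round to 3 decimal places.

Var(total) = 565.38 + 383.83 = 949.21.
True-score variance = 438.216 + 383.83 = 822.046, so reliability = 0.8660.
Error variance = 949.21 − 822.046 = 127.164; SEM = √127.164 = 11.277.

11.277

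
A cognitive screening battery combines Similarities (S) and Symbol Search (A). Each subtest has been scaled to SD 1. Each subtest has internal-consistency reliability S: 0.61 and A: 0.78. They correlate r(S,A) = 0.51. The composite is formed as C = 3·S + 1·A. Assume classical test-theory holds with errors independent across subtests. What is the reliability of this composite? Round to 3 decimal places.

0.714

Var(C) = 3² + 1 + 2·[3·0.51] = 10 + 3.06 = 13.06.
Because errors are independent across components, Cov(Tᵢ,Tⱼ) = Cov(Xᵢ,Xⱼ); the off-diagonal part of the true-score variance is the same as above.
True-score variance = [3²·0.61 + 0.78] + 3.06 = 6.27 + 3.06 = 9.33.
Reliability = 9.33 / 13.06 = 0.714.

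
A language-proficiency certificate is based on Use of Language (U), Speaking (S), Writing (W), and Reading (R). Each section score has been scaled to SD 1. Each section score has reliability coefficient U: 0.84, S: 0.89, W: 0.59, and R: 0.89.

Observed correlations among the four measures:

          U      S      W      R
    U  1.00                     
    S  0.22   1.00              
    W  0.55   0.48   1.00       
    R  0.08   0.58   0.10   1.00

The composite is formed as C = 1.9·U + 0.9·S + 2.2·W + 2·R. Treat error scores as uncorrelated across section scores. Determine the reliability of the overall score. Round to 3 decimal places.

Var(C) = 1.9² + 0.9² + 2.2² + 2² + 2·[1.71·0.22 + 4.18·0.55 + 3.8·0.08 + 1.98·0.48 + 1.8·0.58 + 4.4·0.10] = 13.26 + 10.8272 = 24.0872.
With uncorrelated errors the cross-covariances are all true-score covariance, so they carry over unchanged; only the diagonal terms shrink to ρᵢσᵢ².
True-score variance = [1.9²·0.84 + 0.9²·0.89 + 2.2²·0.59 + 2²·0.89] + 10.8272 = 10.1689 + 10.8272 = 20.9961.
Reliability = 20.9961 / 24.0872 = 0.872.

0.872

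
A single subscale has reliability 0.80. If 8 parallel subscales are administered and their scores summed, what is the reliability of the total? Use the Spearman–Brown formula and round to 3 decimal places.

0.970

ρ_k = kρ / (1 + (k−1)ρ) = 8·0.80 / (1 + 7·0.80) = 6.400 / 6.600 = 0.970.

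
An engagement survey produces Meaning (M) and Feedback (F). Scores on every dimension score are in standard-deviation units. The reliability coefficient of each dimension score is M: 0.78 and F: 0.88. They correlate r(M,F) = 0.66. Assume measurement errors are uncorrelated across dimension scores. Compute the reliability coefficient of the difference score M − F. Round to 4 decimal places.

Var(M−F) = 1 + 1 − 2·0.66 = 2 − 1.32 = 0.68.
With uncorrelated errors the cross-covariances are all true-score covariance, so they carry over unchanged; only the diagonal terms shrink to ρᵢσᵢ².
True-score variance = [0.78 + 0.88] − 1.32 = 1.66 − 1.32 = 0.34.
Reliability = 0.34 / 0.68 = 0.5000.

0.5000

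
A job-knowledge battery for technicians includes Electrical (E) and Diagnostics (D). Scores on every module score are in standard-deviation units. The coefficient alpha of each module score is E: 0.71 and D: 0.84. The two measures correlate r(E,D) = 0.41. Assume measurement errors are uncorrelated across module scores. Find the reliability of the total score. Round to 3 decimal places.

0.840

Var(E+D) = 2 + 2·[0.41] = 2 + 0.82 = 2.82.
Because errors are independent across components, Cov(Tᵢ,Tⱼ) = Cov(Xᵢ,Xⱼ); the off-diagonal part of the true-score variance is the same as above.
True-score variance = [0.71 + 0.84] + 0.82 = 1.55 + 0.82 = 2.37.
Reliability = 2.37 / 2.82 = 0.840.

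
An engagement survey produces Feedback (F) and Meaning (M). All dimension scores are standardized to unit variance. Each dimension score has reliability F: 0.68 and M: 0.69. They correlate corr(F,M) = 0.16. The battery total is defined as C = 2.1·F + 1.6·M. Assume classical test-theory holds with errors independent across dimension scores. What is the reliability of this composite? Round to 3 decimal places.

0.726

Var(C) = 2.1² + 1.6² + 2·[3.36·0.16] = 6.97 + 1.0752 = 8.0452.
Because errors are independent across components, Cov(Tᵢ,Tⱼ) = Cov(Xᵢ,Xⱼ); the off-diagonal part of the true-score variance is the same as above.
True-score variance = [2.1²·0.68 + 1.6²·0.69] + 1.0752 = 4.7652 + 1.0752 = 5.8404.
Reliability = 5.8404 / 8.0452 = 0.726.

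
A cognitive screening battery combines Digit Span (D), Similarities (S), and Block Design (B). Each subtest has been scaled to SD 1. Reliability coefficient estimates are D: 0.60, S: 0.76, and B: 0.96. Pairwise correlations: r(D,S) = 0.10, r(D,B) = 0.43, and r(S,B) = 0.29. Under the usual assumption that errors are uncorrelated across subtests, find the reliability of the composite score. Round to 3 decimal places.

0.853

Var(D+S+B) = 3 + 2·[0.10 + 0.43 + 0.29] = 3 + 1.64 = 4.64.
With uncorrelated errors the cross-covariances are all true-score covariance, so they carry over unchanged; only the diagonal terms shrink to ρᵢσᵢ².
True-score variance = [0.60 + 0.76 + 0.96] + 1.64 = 2.32 + 1.64 = 3.96.
Reliability = 3.96 / 4.64 = 0.853.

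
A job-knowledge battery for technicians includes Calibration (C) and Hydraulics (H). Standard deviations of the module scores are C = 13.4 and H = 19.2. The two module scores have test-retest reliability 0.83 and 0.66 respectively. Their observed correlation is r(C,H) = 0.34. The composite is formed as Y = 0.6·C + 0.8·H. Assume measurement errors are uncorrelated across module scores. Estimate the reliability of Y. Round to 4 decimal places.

Var(Y) = 0.6²·13.4² + 0.8²·19.2² + 2·[0.48·13.4·19.2·0.34] = 300.571 + 83.9762 = 384.547.
Because errors are independent across components, Cov(Tᵢ,Tⱼ) = Cov(Xᵢ,Xⱼ); the off-diagonal part of the true-score variance is the same as above.
True-score variance = [0.6²·13.4²·0.83 + 0.8²·19.2²·0.66] + 83.9762 = 209.366 + 83.9762 = 293.342.
Reliability = 293.342 / 384.547 = 0.7628.

0.7628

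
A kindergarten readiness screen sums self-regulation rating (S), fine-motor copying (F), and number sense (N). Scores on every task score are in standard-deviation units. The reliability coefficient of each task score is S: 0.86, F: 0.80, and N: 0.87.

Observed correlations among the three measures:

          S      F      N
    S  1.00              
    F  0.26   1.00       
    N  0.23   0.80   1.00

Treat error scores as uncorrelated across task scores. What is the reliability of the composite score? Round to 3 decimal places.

Var(S+F+N) = 3 + 2·[0.26 + 0.23 + 0.80] = 3 + 2.58 = 5.58.
With uncorrelated errors the cross-covariances are all true-score covariance, so they carry over unchanged; only the diagonal terms shrink to ρᵢσᵢ².
True-score variance = [0.86 + 0.80 + 0.87] + 2.58 = 2.53 + 2.58 = 5.11.
Reliability = 5.11 / 5.58 = 0.916.

0.916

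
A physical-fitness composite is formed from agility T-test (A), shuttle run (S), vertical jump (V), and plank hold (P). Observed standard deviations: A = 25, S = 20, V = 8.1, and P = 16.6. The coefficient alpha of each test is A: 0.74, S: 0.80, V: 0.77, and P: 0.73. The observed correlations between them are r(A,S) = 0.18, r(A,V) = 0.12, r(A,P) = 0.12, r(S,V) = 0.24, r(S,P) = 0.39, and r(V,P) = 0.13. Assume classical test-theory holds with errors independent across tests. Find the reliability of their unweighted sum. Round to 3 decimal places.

0.839

Var(A+S+V+P) = 25² + 20² + 8.1² + 16.6² + 2·[25·20·0.18 + 25·8.1·0.12 + 25·16.6·0.12 + 20·8.1·0.24 + 20·16.6·0.39 + 8.1·16.6·0.13] = 1366.17 + 699.88 = 2066.05.
Under uncorrelated errors the observed covariances equal the true-score covariances, so only the own-variance terms attenuate.
True-score variance = [25²·0.74 + 20²·0.80 + 8.1²·0.77 + 16.6²·0.73] + 699.88 = 1034.18 + 699.88 = 1734.06.
Reliability = 1734.06 / 2066.05 = 0.839.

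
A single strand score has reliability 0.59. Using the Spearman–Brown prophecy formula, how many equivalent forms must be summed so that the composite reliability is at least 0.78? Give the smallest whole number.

3

k ≥ ρ*(1−ρ₁)/(ρ₁(1−ρ*)) = 0.78·0.41 / (0.59·0.22) = 2.464.
Smallest integer k = 3.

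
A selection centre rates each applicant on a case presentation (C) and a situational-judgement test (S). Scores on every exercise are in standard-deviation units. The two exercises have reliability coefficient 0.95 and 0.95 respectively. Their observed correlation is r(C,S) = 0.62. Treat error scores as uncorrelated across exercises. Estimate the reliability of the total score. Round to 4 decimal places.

Var(C+S) = 2 + 2·[0.62] = 2 + 1.24 = 3.24.
Under uncorrelated errors the observed covariances equal the true-score covariances, so only the own-variance terms attenuate.
True-score variance = [0.95 + 0.95] + 1.24 = 1.9 + 1.24 = 3.14.
Reliability = 3.14 / 3.24 = 0.9691.

0.9691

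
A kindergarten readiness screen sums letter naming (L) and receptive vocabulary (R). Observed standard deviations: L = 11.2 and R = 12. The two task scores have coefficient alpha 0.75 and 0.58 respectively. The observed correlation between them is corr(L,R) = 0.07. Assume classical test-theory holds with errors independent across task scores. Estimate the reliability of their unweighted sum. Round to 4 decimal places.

Var(L+R) = 11.2² + 12² + 2·[11.2·12·0.07] = 269.44 + 18.816 = 288.256.
Under uncorrelated errors the observed covariances equal the true-score covariances, so only the own-variance terms attenuate.
True-score variance = [11.2²·0.75 + 12²·0.58] + 18.816 = 177.6 + 18.816 = 196.416.
Reliability = 196.416 / 288.256 = 0.6814.

0.6814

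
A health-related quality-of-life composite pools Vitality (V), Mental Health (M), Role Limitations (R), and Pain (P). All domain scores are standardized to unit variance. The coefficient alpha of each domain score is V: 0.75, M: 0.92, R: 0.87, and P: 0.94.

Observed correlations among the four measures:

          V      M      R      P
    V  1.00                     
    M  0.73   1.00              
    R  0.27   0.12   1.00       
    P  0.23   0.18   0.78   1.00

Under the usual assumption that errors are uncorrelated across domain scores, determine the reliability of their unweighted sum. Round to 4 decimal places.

Var(V+M+R+P) = 4 + 2·[0.73 + 0.27 + 0.23 + 0.12 + 0.18 + 0.78] = 4 + 4.62 = 8.62.
With uncorrelated errors the cross-covariances are all true-score covariance, so they carry over unchanged; only the diagonal terms shrink to ρᵢσᵢ².
True-score variance = [0.75 + 0.92 + 0.87 + 0.94] + 4.62 = 3.48 + 4.62 = 8.1.
Reliability = 8.1 / 8.62 = 0.9397.

0.9397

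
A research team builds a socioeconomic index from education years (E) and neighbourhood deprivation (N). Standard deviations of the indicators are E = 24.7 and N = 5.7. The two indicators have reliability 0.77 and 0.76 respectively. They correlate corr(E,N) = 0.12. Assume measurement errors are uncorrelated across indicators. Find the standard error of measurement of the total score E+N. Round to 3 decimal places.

12.170

Var(total) = 642.58 + 33.7896 = 676.37.
True-score variance = 494.462 + 33.7896 = 528.251, so reliability = 0.7810.
Error variance = 676.37 − 528.251 = 148.118; SEM = √148.118 = 12.170.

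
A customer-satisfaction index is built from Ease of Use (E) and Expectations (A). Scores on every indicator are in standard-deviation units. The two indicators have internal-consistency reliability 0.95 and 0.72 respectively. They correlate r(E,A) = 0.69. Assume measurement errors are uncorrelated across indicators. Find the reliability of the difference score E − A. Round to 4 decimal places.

Var(E−A) = 1 + 1 − 2·0.69 = 2 − 1.38 = 0.62.
With uncorrelated errors the cross-covariances are all true-score covariance, so they carry over unchanged; only the diagonal terms shrink to ρᵢσᵢ².
True-score variance = [0.95 + 0.72] − 1.38 = 1.67 − 1.38 = 0.29.
Reliability = 0.29 / 0.62 = 0.4677.

0.4677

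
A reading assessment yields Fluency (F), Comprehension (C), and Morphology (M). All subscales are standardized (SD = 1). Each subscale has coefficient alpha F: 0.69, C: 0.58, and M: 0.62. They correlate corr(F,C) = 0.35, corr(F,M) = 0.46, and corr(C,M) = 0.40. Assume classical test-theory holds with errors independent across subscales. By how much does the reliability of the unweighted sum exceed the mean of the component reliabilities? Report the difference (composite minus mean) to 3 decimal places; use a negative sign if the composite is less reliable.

Var(sum) = 3 + 2.42 = 5.42; true-score variance = 1.89 + 2.42 = 4.31; composite reliability = 0.7952.
Mean component reliability = 0.6300.
Difference = 0.7952 − 0.6300 = 0.165.

0.165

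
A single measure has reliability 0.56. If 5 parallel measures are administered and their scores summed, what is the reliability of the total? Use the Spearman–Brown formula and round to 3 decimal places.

0.864

ρ_k = kρ / (1 + (k−1)ρ) = 5·0.56 / (1 + 4·0.56) = 2.800 / 3.240 = 0.864.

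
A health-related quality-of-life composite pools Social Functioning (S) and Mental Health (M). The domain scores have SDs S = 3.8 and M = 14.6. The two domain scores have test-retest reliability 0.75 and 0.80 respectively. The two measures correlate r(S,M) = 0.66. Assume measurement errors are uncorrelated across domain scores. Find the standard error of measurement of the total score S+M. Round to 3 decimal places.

Var(total) = 227.6 + 73.2336 = 300.834.
True-score variance = 181.358 + 73.2336 = 254.592, so reliability = 0.8463.
Error variance = 300.834 − 254.592 = 46.242; SEM = √46.242 = 6.800.

6.800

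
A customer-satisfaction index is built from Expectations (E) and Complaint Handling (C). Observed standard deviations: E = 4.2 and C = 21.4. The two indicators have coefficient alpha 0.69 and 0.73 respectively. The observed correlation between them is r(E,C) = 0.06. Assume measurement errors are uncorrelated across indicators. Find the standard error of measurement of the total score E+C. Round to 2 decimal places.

11.36

Var(total) = 475.6 + 10.7856 = 486.386.
True-score variance = 346.482 + 10.7856 = 357.268, so reliability = 0.7345.
Error variance = 486.386 − 357.268 = 129.118; SEM = √129.118 = 11.36.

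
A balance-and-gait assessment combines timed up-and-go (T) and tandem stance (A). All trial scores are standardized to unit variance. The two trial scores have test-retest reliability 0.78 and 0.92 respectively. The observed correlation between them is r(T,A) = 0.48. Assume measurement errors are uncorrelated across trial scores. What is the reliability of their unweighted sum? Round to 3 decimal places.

0.899

Var(T+A) = 2 + 2·[0.48] = 2 + 0.96 = 2.96.
Under uncorrelated errors the observed covariances equal the true-score covariances, so only the own-variance terms attenuate.
True-score variance = [0.78 + 0.92] + 0.96 = 1.7 + 0.96 = 2.66.
Reliability = 2.66 / 2.96 = 0.899.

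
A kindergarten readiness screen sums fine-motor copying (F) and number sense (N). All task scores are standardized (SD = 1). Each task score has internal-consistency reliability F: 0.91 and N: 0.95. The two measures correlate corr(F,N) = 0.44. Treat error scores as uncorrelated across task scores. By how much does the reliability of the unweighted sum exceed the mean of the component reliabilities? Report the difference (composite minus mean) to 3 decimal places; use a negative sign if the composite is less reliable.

Var(sum) = 2 + 0.88 = 2.88; true-score variance = 1.86 + 0.88 = 2.74; composite reliability = 0.9514.
Mean component reliability = 0.9300.
Difference = 0.9514 − 0.9300 = 0.021.

0.021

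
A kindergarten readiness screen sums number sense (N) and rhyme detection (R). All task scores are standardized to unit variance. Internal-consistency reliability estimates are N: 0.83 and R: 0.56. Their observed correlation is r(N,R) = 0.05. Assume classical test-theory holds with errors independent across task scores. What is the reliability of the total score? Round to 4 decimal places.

Var(N+R) = 2 + 2·[0.05] = 2 + 0.1 = 2.1.
Under uncorrelated errors the observed covariances equal the true-score covariances, so only the own-variance terms attenuate.
True-score variance = [0.83 + 0.56] + 0.1 = 1.39 + 0.1 = 1.49.
Reliability = 1.49 / 2.1 = 0.7095.

0.7095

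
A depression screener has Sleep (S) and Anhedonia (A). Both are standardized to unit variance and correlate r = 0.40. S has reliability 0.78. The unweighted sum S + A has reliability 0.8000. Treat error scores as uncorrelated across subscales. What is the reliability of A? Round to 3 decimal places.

0.660

Var(S+A) = 2 + 2·0.40 = 2.800.
True-score variance = ρ_S + ρ_A + 2·0.40, so 0.8000 = (0.78 + ρ_A + 0.80) / 2.800.
ρ_A = 0.8000·2.800 − 0.78 − 0.80 = 0.660.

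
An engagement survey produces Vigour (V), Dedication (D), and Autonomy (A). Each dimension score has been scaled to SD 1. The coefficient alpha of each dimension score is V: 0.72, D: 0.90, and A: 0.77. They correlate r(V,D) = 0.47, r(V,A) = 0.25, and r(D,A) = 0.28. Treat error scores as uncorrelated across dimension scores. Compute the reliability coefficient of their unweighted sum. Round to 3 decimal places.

0.878

Var(V+D+A) = 3 + 2·[0.47 + 0.25 + 0.28] = 3 + 2 = 5.
With uncorrelated errors the cross-covariances are all true-score covariance, so they carry over unchanged; only the diagonal terms shrink to ρᵢσᵢ².
True-score variance = [0.72 + 0.90 + 0.77] + 2 = 2.39 + 2 = 4.39.
Reliability = 4.39 / 5 = 0.878.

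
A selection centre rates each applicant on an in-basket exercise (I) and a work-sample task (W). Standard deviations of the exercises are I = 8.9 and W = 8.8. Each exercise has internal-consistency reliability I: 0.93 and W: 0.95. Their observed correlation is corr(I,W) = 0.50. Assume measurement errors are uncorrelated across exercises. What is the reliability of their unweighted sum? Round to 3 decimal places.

0.960

Var(I+W) = 8.9² + 8.8² + 2·[8.9·8.8·0.50] = 156.65 + 78.32 = 234.97.
With uncorrelated errors the cross-covariances are all true-score covariance, so they carry over unchanged; only the diagonal terms shrink to ρᵢσᵢ².
True-score variance = [8.9²·0.93 + 8.8²·0.95] + 78.32 = 147.233 + 78.32 = 225.553.
Reliability = 225.553 / 234.97 = 0.960.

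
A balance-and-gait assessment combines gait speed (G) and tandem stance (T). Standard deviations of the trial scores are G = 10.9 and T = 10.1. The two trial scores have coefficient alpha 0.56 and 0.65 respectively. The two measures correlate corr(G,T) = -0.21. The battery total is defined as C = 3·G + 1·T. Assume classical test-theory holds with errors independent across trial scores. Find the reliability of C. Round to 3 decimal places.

0.510

Var(C) = 3²·10.9² + 10.1² + 2·[3·10.9·10.1·(-0.21)] = 1171.3 − 138.713 = 1032.59.
Because errors are independent across components, Cov(Tᵢ,Tⱼ) = Cov(Xᵢ,Xⱼ); the off-diagonal part of the true-score variance is the same as above.
True-score variance = [3²·10.9²·0.56 + 10.1²·0.65] − 138.713 = 665.109 − 138.713 = 526.396.
Reliability = 526.396 / 1032.59 = 0.510.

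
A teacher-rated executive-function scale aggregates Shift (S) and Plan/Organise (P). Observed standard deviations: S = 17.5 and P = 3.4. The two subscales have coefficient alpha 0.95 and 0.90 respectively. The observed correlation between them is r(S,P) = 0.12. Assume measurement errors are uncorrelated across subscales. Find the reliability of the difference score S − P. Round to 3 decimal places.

0.946

Var(S−P) = 17.5² + 3.4² − 2·17.5·3.4·0.12 = 317.81 − 14.28 = 303.53.
With uncorrelated errors the cross-covariances are all true-score covariance, so they carry over unchanged; only the diagonal terms shrink to ρᵢσᵢ².
True-score variance = [17.5²·0.95 + 3.4²·0.90] − 14.28 = 301.341 − 14.28 = 287.062.
Reliability = 287.062 / 303.53 = 0.946.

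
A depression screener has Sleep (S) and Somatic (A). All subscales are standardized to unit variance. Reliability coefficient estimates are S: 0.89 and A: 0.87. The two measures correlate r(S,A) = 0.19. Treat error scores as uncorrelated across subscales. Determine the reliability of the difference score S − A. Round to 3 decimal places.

Var(S−A) = 1 + 1 − 2·0.19 = 2 − 0.38 = 1.62.
Under uncorrelated errors the observed covariances equal the true-score covariances, so only the own-variance terms attenuate.
True-score variance = [0.89 + 0.87] − 0.38 = 1.76 − 0.38 = 1.38.
Reliability = 1.38 / 1.62 = 0.852.

0.852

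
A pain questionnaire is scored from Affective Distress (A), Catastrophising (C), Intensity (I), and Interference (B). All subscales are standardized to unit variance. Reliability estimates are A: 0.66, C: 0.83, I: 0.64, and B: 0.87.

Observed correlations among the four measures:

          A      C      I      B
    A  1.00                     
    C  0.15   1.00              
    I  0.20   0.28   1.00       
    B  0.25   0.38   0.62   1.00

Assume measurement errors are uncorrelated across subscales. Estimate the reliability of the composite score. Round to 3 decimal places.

Var(A+C+I+B) = 4 + 2·[0.15 + 0.20 + 0.25 + 0.28 + 0.38 + 0.62] = 4 + 3.76 = 7.76.
Because errors are independent across components, Cov(Tᵢ,Tⱼ) = Cov(Xᵢ,Xⱼ); the off-diagonal part of the true-score variance is the same as above.
True-score variance = [0.66 + 0.83 + 0.64 + 0.87] + 3.76 = 3 + 3.76 = 6.76.
Reliability = 6.76 / 7.76 = 0.871.

0.871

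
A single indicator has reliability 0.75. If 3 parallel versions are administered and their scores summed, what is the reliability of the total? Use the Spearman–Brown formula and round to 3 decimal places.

ρ_k = kρ / (1 + (k−1)ρ) = 3·0.75 / (1 + 2·0.75) = 2.250 / 2.500 = 0.900.

0.900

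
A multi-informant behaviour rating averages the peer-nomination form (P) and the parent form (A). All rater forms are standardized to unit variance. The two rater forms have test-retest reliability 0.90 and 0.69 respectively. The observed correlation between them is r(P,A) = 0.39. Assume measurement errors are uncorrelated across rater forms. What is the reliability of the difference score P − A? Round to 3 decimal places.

0.664

Var(P−A) = 1 + 1 − 2·0.39 = 2 − 0.78 = 1.22.
Under uncorrelated errors the observed covariances equal the true-score covariances, so only the own-variance terms attenuate.
True-score variance = [0.90 + 0.69] − 0.78 = 1.59 − 0.78 = 0.81.
Reliability = 0.81 / 1.22 = 0.664.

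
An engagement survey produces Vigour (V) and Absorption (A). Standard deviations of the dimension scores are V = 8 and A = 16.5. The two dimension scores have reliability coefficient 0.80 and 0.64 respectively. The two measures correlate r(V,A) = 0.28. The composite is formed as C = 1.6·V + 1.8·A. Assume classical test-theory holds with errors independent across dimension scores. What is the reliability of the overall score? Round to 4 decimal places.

0.7217

Var(C) = 1.6²·8² + 1.8²·16.5² + 2·[2.88·8·16.5·0.28] = 1045.93 + 212.89 = 1258.82.
With uncorrelated errors the cross-covariances are all true-score covariance, so they carry over unchanged; only the diagonal terms shrink to ρᵢσᵢ².
True-score variance = [1.6²·8²·0.80 + 1.8²·16.5²·0.64] + 212.89 = 695.61 + 212.89 = 908.499.
Reliability = 908.499 / 1258.82 = 0.7217.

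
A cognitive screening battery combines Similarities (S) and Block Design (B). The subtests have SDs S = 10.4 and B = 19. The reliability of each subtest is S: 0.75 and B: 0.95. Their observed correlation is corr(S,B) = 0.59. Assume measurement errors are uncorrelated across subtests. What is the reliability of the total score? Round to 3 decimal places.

0.936

Var(S+B) = 10.4² + 19² + 2·[10.4·19·0.59] = 469.16 + 233.168 = 702.328.
Because errors are independent across components, Cov(Tᵢ,Tⱼ) = Cov(Xᵢ,Xⱼ); the off-diagonal part of the true-score variance is the same as above.
True-score variance = [10.4²·0.75 + 19²·0.95] + 233.168 = 424.07 + 233.168 = 657.238.
Reliability = 657.238 / 702.328 = 0.936.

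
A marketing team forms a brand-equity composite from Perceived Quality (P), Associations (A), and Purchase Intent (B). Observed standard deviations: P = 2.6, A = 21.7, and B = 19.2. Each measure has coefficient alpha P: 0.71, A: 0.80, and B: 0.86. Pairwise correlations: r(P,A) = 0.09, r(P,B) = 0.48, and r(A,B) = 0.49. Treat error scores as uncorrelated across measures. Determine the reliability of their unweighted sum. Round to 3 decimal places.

Var(P+A+B) = 2.6² + 21.7² + 19.2² + 2·[2.6·21.7·0.09 + 2.6·19.2·0.48 + 21.7·19.2·0.49] = 846.29 + 466.386 = 1312.68.
With uncorrelated errors the cross-covariances are all true-score covariance, so they carry over unchanged; only the diagonal terms shrink to ρᵢσᵢ².
True-score variance = [2.6²·0.71 + 21.7²·0.80 + 19.2²·0.86] + 466.386 = 698.542 + 466.386 = 1164.93.
Reliability = 1164.93 / 1312.68 = 0.887.

0.887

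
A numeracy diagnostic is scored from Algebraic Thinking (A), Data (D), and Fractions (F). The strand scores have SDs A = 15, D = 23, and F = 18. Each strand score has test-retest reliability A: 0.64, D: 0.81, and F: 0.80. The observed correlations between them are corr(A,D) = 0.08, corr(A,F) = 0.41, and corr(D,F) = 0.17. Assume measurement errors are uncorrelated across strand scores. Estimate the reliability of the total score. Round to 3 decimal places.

0.835

Var(A+D+F) = 15² + 23² + 18² + 2·[15·23·0.08 + 15·18·0.41 + 23·18·0.17] = 1078 + 417.36 = 1495.36.
With uncorrelated errors the cross-covariances are all true-score covariance, so they carry over unchanged; only the diagonal terms shrink to ρᵢσᵢ².
True-score variance = [15²·0.64 + 23²·0.81 + 18²·0.80] + 417.36 = 831.69 + 417.36 = 1249.05.
Reliability = 1249.05 / 1495.36 = 0.835.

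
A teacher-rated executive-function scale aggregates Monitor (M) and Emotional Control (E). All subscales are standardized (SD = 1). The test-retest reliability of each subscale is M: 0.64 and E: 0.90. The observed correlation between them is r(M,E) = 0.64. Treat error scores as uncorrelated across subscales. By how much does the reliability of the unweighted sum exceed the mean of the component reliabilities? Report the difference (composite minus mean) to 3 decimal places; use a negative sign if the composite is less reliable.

0.090

Var(sum) = 2 + 1.28 = 3.28; true-score variance = 1.54 + 1.28 = 2.82; composite reliability = 0.8598.
Mean component reliability = 0.7700.
Difference = 0.8598 − 0.7700 = 0.090.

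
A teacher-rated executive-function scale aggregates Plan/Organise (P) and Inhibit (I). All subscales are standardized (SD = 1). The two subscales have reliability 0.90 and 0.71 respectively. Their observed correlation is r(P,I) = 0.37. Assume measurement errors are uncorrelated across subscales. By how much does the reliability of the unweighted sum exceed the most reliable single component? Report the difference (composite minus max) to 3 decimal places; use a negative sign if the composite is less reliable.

-0.042

Var(sum) = 2 + 0.74 = 2.74; true-score variance = 1.61 + 0.74 = 2.35; composite reliability = 0.8577.
Max component reliability = 0.9000.
Difference = 0.8577 − 0.9000 = -0.042.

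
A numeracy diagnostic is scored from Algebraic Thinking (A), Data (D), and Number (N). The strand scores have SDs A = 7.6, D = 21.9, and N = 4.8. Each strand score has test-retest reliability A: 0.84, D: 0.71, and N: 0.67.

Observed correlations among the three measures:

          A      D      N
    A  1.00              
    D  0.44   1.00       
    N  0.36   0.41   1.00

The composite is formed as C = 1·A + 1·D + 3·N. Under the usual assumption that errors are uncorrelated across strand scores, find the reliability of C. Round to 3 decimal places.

Var(C) = 7.6² + 21.9² + 3²·4.8² + 2·[7.6·21.9·0.44 + 3·7.6·4.8·0.36 + 3·21.9·4.8·0.41] = 744.73 + 483.859 = 1228.59.
Because errors are independent across components, Cov(Tᵢ,Tⱼ) = Cov(Xᵢ,Xⱼ); the off-diagonal part of the true-score variance is the same as above.
True-score variance = [7.6²·0.84 + 21.9²·0.71 + 3²·4.8²·0.67] + 483.859 = 527.973 + 483.859 = 1011.83.
Reliability = 1011.83 / 1228.59 = 0.824.

0.824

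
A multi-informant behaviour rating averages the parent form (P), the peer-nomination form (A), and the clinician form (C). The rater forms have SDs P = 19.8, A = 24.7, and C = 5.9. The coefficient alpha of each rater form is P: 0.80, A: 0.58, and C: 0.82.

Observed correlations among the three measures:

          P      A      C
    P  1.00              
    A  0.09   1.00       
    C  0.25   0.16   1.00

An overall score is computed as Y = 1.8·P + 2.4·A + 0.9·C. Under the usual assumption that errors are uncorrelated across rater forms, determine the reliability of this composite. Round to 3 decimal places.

0.678

Var(Y) = 1.8²·19.8² + 2.4²·24.7² + 0.9²·5.9² + 2·[4.32·19.8·24.7·0.09 + 1.62·19.8·5.9·0.25 + 2.16·24.7·5.9·0.16] = 4812.52 + 575.646 = 5388.17.
With uncorrelated errors the cross-covariances are all true-score covariance, so they carry over unchanged; only the diagonal terms shrink to ρᵢσᵢ².
True-score variance = [1.8²·19.8²·0.80 + 2.4²·24.7²·0.58 + 0.9²·5.9²·0.82] + 575.646 = 3077.48 + 575.646 = 3653.12.
Reliability = 3653.12 / 5388.17 = 0.678.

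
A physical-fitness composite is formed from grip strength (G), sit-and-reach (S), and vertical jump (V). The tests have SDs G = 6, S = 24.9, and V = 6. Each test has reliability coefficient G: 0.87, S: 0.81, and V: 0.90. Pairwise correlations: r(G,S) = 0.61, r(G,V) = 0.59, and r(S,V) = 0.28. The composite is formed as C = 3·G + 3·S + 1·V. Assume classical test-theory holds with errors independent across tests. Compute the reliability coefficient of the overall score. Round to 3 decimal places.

0.861

Var(C) = 3²·6² + 3²·24.9² + 6² + 2·[9·6·24.9·0.61 + 3·6·6·0.59 + 3·24.9·6·0.28] = 5940.09 + 2018.84 = 7958.93.
Under uncorrelated errors the observed covariances equal the true-score covariances, so only the own-variance terms attenuate.
True-score variance = [3²·6²·0.87 + 3²·24.9²·0.81 + 6²·0.90] + 2018.84 = 4834.15 + 2018.84 = 6853.
Reliability = 6853 / 7958.93 = 0.861.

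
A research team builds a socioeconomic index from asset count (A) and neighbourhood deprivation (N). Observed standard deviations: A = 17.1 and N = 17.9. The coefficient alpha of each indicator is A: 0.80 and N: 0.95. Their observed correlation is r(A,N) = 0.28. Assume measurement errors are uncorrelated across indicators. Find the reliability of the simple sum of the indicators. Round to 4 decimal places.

0.9050

Var(A+N) = 17.1² + 17.9² + 2·[17.1·17.9·0.28] = 612.82 + 171.41 = 784.23.
With uncorrelated errors the cross-covariances are all true-score covariance, so they carry over unchanged; only the diagonal terms shrink to ρᵢσᵢ².
True-score variance = [17.1²·0.80 + 17.9²·0.95] + 171.41 = 538.317 + 171.41 = 709.728.
Reliability = 709.728 / 784.23 = 0.9050.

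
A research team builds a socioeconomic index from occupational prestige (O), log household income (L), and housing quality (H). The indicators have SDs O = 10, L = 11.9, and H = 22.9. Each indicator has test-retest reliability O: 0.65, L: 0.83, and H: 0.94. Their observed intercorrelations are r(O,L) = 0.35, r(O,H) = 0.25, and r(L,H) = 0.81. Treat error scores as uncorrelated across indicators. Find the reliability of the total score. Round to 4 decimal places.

Var(O+L+H) = 10² + 11.9² + 22.9² + 2·[10·11.9·0.35 + 10·22.9·0.25 + 11.9·22.9·0.81] = 766.02 + 639.266 = 1405.29.
Under uncorrelated errors the observed covariances equal the true-score covariances, so only the own-variance terms attenuate.
True-score variance = [10²·0.65 + 11.9²·0.83 + 22.9²·0.94] + 639.266 = 675.482 + 639.266 = 1314.75.
Reliability = 1314.75 / 1405.29 = 0.9356.

0.9356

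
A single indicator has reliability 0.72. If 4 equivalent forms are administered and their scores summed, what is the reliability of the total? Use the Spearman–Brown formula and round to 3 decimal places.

ρ_k = kρ / (1 + (k−1)ρ) = 4·0.72 / (1 + 3·0.72) = 2.880 / 3.160 = 0.911.

0.911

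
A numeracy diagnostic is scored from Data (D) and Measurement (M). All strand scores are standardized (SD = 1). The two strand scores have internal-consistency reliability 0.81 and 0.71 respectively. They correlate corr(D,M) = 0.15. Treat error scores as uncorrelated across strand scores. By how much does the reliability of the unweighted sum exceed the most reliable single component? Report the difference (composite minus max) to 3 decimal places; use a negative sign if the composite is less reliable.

Var(sum) = 2 + 0.3 = 2.3; true-score variance = 1.52 + 0.3 = 1.82; composite reliability = 0.7913.
Max component reliability = 0.8100.
Difference = 0.7913 − 0.8100 = -0.019.

-0.019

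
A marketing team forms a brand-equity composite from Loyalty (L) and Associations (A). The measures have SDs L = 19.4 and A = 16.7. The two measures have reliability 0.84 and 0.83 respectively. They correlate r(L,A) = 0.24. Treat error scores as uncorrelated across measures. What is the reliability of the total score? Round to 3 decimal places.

0.867

Var(L+A) = 19.4² + 16.7² + 2·[19.4·16.7·0.24] = 655.25 + 155.51 = 810.76.
Under uncorrelated errors the observed covariances equal the true-score covariances, so only the own-variance terms attenuate.
True-score variance = [19.4²·0.84 + 16.7²·0.83] + 155.51 = 547.621 + 155.51 = 703.131.
Reliability = 703.131 / 810.76 = 0.867.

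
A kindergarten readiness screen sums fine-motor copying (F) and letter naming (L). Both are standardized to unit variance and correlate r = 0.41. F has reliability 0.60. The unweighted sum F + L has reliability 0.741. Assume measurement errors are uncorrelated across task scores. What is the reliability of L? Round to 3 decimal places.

0.670

Var(F+L) = 2 + 2·0.41 = 2.820.
True-score variance = ρ_F + ρ_L + 2·0.41, so 0.741 = (0.60 + ρ_L + 0.82) / 2.820.
ρ_L = 0.741·2.820 − 0.60 − 0.82 = 0.670.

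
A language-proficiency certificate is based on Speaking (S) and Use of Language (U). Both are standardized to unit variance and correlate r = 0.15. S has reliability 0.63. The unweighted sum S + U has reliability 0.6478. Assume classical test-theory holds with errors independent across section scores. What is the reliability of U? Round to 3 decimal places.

0.560

Var(S+U) = 2 + 2·0.15 = 2.300.
True-score variance = ρ_S + ρ_U + 2·0.15, so 0.6478 = (0.63 + ρ_U + 0.30) / 2.300.
ρ_U = 0.6478·2.300 − 0.63 − 0.30 = 0.560.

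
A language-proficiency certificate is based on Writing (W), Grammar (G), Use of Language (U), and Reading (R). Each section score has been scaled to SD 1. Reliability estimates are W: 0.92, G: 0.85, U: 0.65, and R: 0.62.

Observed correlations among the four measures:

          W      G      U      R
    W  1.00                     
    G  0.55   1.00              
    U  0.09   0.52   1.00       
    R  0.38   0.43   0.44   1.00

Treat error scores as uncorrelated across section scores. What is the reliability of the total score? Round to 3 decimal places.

Var(W+G+U+R) = 4 + 2·[0.55 + 0.09 + 0.38 + 0.52 + 0.43 + 0.44] = 4 + 4.82 = 8.82.
With uncorrelated errors the cross-covariances are all true-score covariance, so they carry over unchanged; only the diagonal terms shrink to ρᵢσᵢ².
True-score variance = [0.92 + 0.85 + 0.65 + 0.62] + 4.82 = 3.04 + 4.82 = 7.86.
Reliability = 7.86 / 8.82 = 0.891.

0.891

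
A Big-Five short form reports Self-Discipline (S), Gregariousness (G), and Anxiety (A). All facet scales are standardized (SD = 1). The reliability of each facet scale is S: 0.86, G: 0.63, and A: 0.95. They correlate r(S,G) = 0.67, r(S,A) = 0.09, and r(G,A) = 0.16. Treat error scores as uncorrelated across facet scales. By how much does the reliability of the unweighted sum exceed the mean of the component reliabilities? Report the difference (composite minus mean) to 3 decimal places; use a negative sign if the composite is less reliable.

Var(sum) = 3 + 1.84 = 4.84; true-score variance = 2.44 + 1.84 = 4.28; composite reliability = 0.8843.
Mean component reliability = 0.8133.
Difference = 0.8843 − 0.8133 = 0.071.

0.071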